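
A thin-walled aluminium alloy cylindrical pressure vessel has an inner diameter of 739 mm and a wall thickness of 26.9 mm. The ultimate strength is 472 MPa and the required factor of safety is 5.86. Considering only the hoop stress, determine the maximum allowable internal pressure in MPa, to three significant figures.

p_allow = 5.86 MPa

σ_allow = 472/5.86 = 80.55 MPa.
σ_h = pD/(2t) → p_allow = 2σ_allow t/D = 2×80.55×26.9/739 = 5.864 MPa.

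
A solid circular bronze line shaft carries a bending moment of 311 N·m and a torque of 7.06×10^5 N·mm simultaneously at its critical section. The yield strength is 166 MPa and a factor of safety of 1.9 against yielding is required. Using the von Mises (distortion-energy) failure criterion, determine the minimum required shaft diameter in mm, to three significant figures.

σ_allow = σ_y/n = 166/1.9 = 87.37 MPa.
For a solid shaft σ_b = 32M/(πd³) and τ = 16T/(πd³), so the von Mises stress is σ' = (16/πd³)·√(4M²+3T²).
√(4M²+3T²) = √(4×(311000)² + 3×(706000)²) = 1.372×10^6 N·mm.
d³ = 16×1.372×10^6/(π×87.37) = 79970 mm³.
d = 43.08 mm.

d = 43.1 mm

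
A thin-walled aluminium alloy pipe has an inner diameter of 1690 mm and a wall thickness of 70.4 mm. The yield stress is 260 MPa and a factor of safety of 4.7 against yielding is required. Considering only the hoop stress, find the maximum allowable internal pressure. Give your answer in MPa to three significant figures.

p_allow = 4.61 MPa

σ_allow = 260/4.7 = 55.32 MPa.
σ_h = pD/(2t) → p_allow = 2σ_allow t/D = 2×55.32×70.4/1690 = 4.609 MPa.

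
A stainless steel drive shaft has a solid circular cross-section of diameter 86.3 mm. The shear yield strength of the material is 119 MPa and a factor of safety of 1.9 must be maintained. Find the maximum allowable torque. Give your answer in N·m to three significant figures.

T_allow = 7900 N·m

τ_allow = 119/1.9 = 62.63 MPa.
For a solid shaft T_allow = τ_allow·πd³/16; πd³/16 = π×86.3³/16 = 126200 mm³.
T_allow = 62.63×126200 = 7.904×10^6 N·mm = 7904 N·m.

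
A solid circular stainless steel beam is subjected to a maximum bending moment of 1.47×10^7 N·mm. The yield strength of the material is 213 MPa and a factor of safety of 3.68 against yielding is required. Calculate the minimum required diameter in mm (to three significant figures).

d = 137 mm

σ_allow = 213/3.68 = 57.88 MPa.
For a solid circular section σ = 32M/(πd³), so d³ = 32M/(π σ_allow) = 32×1.4700×10^7/(π×57.88) = 2.587×10^6 mm³.
d = 137.3 mm.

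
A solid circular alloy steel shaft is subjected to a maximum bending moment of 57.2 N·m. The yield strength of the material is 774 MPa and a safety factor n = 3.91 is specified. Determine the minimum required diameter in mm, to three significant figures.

d = 14.3 mm

σ_allow = 774/3.91 = 198.0 MPa.
For a solid circular section σ = 32M/(πd³), so d³ = 32M/(π σ_allow) = 32×57200/(π×198.0) = 2943 mm³.
d = 14.33 mm.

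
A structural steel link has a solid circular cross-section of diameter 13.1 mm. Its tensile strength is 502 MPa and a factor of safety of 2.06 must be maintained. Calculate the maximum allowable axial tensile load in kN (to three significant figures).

σ_allow = 502/2.06 = 243.7 MPa.
A = πd²/4 = π×13.1²/4 = 134.8 mm².
F_allow = σ_allow × A = 243.7×134.8 = 32840 N.

F_allow = 32.8 kN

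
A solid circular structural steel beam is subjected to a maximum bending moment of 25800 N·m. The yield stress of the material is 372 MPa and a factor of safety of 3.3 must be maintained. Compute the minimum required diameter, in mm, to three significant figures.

σ_allow = 372/3.3 = 112.7 MPa.
For a solid circular section σ = 32M/(πd³), so d³ = 32M/(π σ_allow) = 32×2.5800×10^7/(π×112.7) = 2.331×10^6 mm³.
d = 132.6 mm.

d = 133 mm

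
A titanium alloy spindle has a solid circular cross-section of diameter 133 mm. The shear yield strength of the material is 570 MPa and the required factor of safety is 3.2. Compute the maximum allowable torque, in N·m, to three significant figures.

T_allow = 82300 N·m

τ_allow = 570/3.2 = 178.1 MPa.
For a solid shaft T_allow = τ_allow·πd³/16; πd³/16 = π×133³/16 = 461900 mm³.
T_allow = 178.1×461900 = 8.228×10^7 N·mm = 82280 N·m.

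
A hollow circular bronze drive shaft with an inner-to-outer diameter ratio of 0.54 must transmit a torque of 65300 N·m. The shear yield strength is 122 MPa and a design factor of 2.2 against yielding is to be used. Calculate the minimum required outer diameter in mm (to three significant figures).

d_o = 187 mm

τ_allow = 122/2.2 = 55.45 MPa.
For a hollow shaft τ = 16T/[πd_o³(1−k⁴)] with k = 0.54, so 1−k⁴ = 0.9150.
d_o³ = 16T/[π τ_allow (1−k⁴)] = 16×6.5300×10^7/(π×55.45×0.9150) = 6.554×10^6 mm³.
d_o = 187.1 mm.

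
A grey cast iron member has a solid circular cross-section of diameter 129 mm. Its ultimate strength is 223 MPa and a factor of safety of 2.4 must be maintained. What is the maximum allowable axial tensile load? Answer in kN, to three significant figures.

F_allow = 1210 kN

σ_allow = 223/2.4 = 92.92 MPa.
A = πd²/4 = π×129²/4 = 13070 mm².
F_allow = σ_allow × A = 92.92×13070 = 1.214×10^6 N.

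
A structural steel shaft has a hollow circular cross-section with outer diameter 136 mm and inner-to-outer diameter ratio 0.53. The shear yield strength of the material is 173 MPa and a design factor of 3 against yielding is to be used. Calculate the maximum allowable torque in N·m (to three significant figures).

T_allow = 26200 N·m

τ_allow = 173/3 = 57.67 MPa.
For a hollow shaft T_allow = τ_allow·πd_o³(1−k⁴)/16 with 1−k⁴ = 0.9211, so πd_o³(1−k⁴)/16 = 454900 mm³.
T_allow = 57.67×454900 = 2.623×10^7 N·mm = 26230 N·m.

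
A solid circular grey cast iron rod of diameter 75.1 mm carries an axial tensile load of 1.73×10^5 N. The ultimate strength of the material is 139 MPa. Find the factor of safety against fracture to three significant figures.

A = πd²/4 = 4430 mm².
σ = F/A = 173000/4430 = 39.05 MPa.
n = 139/39.05 = 3.559.

n = 3.56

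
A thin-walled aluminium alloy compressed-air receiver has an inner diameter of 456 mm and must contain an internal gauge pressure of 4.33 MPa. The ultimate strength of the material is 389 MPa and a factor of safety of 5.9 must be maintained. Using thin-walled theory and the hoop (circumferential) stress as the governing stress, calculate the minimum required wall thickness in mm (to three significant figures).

σ_allow = 389/5.9 = 65.93 MPa.
Hoop stress σ_h = pD/(2t), so t = pD/(2σ_allow) = 4.33×456/(2×65.93) = 14.97 mm.

t = 15.0 mm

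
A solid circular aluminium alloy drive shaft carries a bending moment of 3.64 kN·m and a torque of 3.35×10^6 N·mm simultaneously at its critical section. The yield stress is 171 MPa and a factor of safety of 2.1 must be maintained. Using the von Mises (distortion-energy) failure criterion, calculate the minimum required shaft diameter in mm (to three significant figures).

d = 83.5 mm

σ_allow = σ_y/n = 171/2.1 = 81.43 MPa.
For a solid shaft σ_b = 32M/(πd³) and τ = 16T/(πd³), so the von Mises stress is σ' = (16/πd³)·√(4M²+3T²).
√(4M²+3T²) = √(4×(3.640×10^6)² + 3×(3.350×10^6)²) = 9.309×10^6 N·mm.
d³ = 16×9.309×10^6/(π×81.43) = 582300 mm³.
d = 83.50 mm.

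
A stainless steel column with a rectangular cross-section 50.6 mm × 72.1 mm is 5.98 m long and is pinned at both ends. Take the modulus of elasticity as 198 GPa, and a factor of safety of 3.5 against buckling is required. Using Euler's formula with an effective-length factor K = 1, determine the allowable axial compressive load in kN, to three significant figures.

P_allow = 12.2 kN

Buckling occurs about the weak axis: I_min = h·b³/12 = 72.1×50.6³/12 = 778400 mm⁴ (b = 50.6 mm is the smaller dimension).
Effective length L_e = KL = 1×5.98 m = 5980 mm.
Euler critical load P_cr = π²EI/L_e² = π²×198000×778400/5980² = 42540 N.
P_allow = P_cr/n = 42540/3.5 = 12150 N.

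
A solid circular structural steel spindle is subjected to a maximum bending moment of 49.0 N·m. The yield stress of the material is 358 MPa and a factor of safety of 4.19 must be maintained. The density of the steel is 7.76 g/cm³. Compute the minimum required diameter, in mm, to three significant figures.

d = 18.0 mm

σ_allow = 358/4.19 = 85.44 MPa.
For a solid circular section σ = 32M/(πd³), so d³ = 32M/(π σ_allow) = 32×49000/(π×85.44) = 5842 mm³.
d = 18.01 mm.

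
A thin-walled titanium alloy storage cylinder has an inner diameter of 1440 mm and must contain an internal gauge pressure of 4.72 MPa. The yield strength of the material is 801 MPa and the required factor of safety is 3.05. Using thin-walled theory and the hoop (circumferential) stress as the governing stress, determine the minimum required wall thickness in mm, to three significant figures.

t = 12.9 mm

σ_allow = 801/3.05 = 262.6 MPa.
Hoop stress σ_h = pD/(2t), so t = pD/(2σ_allow) = 4.72×1440/(2×262.6) = 12.94 mm.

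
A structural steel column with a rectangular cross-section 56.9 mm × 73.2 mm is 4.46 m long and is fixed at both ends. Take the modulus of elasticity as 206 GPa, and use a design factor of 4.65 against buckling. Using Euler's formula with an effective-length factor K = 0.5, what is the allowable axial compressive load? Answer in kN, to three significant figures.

P_allow = 98.8 kN

Buckling occurs about the weak axis: I_min = h·b³/12 = 73.2×56.9³/12 = 1.124×10^6 mm⁴ (b = 56.9 mm is the smaller dimension).
Effective length L_e = KL = 0.5×4.46 m = 2230 mm.
Euler critical load P_cr = π²EI/L_e² = π²×206000×1.124×10^6/2230² = 459400 N.
P_allow = P_cr/n = 459400/4.65 = 98800 N.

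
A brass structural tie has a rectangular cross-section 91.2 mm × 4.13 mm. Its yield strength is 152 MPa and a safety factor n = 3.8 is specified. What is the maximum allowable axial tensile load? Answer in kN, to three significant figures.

F_allow = 15.1 kN

σ_allow = 152/3.8 = 40.00 MPa.
A = 91.2×4.13 = 376.7 mm².
F_allow = σ_allow × A = 40.00×376.7 = 15070 N.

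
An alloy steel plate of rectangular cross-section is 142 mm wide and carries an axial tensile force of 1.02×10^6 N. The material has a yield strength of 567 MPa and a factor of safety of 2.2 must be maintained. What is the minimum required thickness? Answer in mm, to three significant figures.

t = 27.9 mm

σ_allow = 567/2.2 = 257.7 MPa.
Required area A = F/σ_allow = 1020000/257.7 = 3958 mm².
t = A/w = 3958/142 = 27.87 mm.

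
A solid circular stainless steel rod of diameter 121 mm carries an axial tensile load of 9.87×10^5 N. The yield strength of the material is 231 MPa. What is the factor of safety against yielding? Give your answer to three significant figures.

n = 2.69

A = πd²/4 = 11500 mm².
σ = F/A = 987000/11500 = 85.83 MPa.
n = 231/85.83 = 2.691.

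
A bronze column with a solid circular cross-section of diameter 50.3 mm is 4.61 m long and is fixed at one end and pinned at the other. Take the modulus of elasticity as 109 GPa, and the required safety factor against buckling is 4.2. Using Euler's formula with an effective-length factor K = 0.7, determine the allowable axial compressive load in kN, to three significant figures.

I = πd⁴/64 = π×50.3⁴/64 = 314200 mm⁴.
Effective length L_e = KL = 0.7×4.61 m = 3227 mm.
Euler critical load P_cr = π²EI/L_e² = π²×109000×314200/3227² = 32460 N.
P_allow = P_cr/n = 32460/4.2 = 7729 N.

P_allow = 7.73 kN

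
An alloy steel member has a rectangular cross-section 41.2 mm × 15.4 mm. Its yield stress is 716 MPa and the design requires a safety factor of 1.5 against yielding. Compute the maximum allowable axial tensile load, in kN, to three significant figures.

σ_allow = 716/1.5 = 477.3 MPa.
A = 41.2×15.4 = 634.5 mm².
F_allow = σ_allow × A = 477.3×634.5 = 302900 N.

F_allow = 303 kN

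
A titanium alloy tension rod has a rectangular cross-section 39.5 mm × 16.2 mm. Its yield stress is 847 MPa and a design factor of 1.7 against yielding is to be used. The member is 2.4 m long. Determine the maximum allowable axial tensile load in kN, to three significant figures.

F_allow = 319 kN

σ_allow = 847/1.7 = 498.2 MPa.
A = 39.5×16.2 = 639.9 mm².
F_allow = σ_allow × A = 498.2×639.9 = 318800 N.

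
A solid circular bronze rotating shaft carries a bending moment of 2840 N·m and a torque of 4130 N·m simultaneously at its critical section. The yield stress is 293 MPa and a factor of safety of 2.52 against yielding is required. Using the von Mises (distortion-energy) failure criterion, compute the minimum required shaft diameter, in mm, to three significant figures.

σ_allow = σ_y/n = 293/2.52 = 116.3 MPa.
For a solid shaft σ_b = 32M/(πd³) and τ = 16T/(πd³), so the von Mises stress is σ' = (16/πd³)·√(4M²+3T²).
√(4M²+3T²) = √(4×(2.840×10^6)² + 3×(4.130×10^6)²) = 9.134×10^6 N·mm.
d³ = 16×9.134×10^6/(π×116.3) = 400100 mm³.
d = 73.69 mm.

d = 73.7 mm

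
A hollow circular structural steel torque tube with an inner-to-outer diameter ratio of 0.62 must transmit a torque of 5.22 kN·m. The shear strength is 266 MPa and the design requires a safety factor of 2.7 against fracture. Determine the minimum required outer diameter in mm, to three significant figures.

τ_allow = 266/2.7 = 98.52 MPa.
For a hollow shaft τ = 16T/[πd_o³(1−k⁴)] with k = 0.62, so 1−k⁴ = 0.8522.
d_o³ = 16T/[π τ_allow (1−k⁴)] = 16×5220000/(π×98.52×0.8522) = 316600 mm³.
d_o = 68.16 mm.

d_o = 68.2 mm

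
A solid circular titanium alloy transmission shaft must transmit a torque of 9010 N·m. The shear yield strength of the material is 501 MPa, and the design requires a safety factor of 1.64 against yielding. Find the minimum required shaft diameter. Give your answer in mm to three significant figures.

Allowable shear stress τ_allow = 501/1.64 = 305.5 MPa.
For a solid shaft τ = 16T/(πd³), so d³ = 16T/(π τ_allow) = 16×9010000/(π×305.5) = 150200 mm³.
d = (150200)^(1/3) = 53.16 mm.

d = 53.2 mm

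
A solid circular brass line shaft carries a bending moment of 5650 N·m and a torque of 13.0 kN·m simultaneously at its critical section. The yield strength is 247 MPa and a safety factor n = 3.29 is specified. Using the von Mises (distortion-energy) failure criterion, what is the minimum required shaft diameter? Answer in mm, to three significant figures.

σ_allow = σ_y/n = 247/3.29 = 75.08 MPa.
For a solid shaft σ_b = 32M/(πd³) and τ = 16T/(πd³), so the von Mises stress is σ' = (16/πd³)·√(4M²+3T²).
√(4M²+3T²) = √(4×(5.650×10^6)² + 3×(1.300×10^7)²) = 2.519×10^7 N·mm.
d³ = 16×2.519×10^7/(π×75.08) = 1.709×10^6 mm³.
d = 119.6 mm.

d = 120 mm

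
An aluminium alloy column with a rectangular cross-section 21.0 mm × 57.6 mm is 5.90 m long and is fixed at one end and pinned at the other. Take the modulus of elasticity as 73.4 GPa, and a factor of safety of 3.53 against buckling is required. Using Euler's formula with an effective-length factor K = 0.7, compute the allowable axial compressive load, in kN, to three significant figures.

P_allow = 0.535 kN

Buckling occurs about the weak axis: I_min = h·b³/12 = 57.6×21.0³/12 = 44450 mm⁴ (b = 21.0 mm is the smaller dimension).
Effective length L_e = KL = 0.7×5.90 m = 4130 mm.
Euler critical load P_cr = π²EI/L_e² = π²×73400×44450/4130² = 1888 N.
P_allow = P_cr/n = 1888/3.53 = 534.8 N.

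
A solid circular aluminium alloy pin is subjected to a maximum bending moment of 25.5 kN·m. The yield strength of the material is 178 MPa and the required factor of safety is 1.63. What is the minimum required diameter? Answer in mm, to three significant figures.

σ_allow = 178/1.63 = 109.2 MPa.
For a solid circular section σ = 32M/(πd³), so d³ = 32M/(π σ_allow) = 32×2.5500×10^7/(π×109.2) = 2.379×10^6 mm³.
d = 133.5 mm.

d = 133 mm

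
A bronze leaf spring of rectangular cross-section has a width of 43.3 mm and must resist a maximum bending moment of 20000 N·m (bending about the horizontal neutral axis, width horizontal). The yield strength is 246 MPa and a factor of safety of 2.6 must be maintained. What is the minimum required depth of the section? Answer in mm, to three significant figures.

h = 171 mm

σ_allow = 246/2.6 = 94.62 MPa.
For a rectangular section σ = 6M/(bh²), so h² = 6M/(b σ_allow) = 6×2.0000×10^7/(43.3×94.62) = 29290 mm².
h = 171.1 mm.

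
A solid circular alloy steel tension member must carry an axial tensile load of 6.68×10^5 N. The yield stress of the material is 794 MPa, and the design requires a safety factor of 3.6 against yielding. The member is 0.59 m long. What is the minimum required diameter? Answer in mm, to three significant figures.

Allowable stress σ_allow = 794/3.6 = 220.6 MPa.
Required area A = F/σ_allow = 668000/220.6 = 3029 mm².
A = πd²/4 → d = √(4A/π) = 62.10 mm.

d = 62.1 mm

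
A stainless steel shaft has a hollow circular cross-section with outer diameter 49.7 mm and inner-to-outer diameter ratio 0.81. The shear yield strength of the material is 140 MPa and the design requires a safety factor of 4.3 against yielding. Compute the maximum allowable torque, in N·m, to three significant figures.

τ_allow = 140/4.3 = 32.56 MPa.
For a hollow shaft T_allow = τ_allow·πd_o³(1−k⁴)/16 with 1−k⁴ = 0.5695, so πd_o³(1−k⁴)/16 = 13730 mm³.
T_allow = 32.56×13730 = 447000 N·mm = 447.0 N·m.

T_allow = 447 N·m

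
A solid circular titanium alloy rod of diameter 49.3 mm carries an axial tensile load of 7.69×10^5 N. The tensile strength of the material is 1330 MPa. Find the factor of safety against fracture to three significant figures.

A = πd²/4 = 1909 mm².
σ = F/A = 769000/1909 = 402.8 MPa.
n = 1330/402.8 = 3.301.

n = 3.30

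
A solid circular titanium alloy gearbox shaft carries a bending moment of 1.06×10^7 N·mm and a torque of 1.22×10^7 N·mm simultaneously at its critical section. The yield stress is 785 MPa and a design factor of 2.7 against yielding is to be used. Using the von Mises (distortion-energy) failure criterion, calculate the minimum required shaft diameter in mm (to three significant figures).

d = 80.6 mm

σ_allow = σ_y/n = 785/2.7 = 290.7 MPa.
For a solid shaft σ_b = 32M/(πd³) and τ = 16T/(πd³), so the von Mises stress is σ' = (16/πd³)·√(4M²+3T²).
√(4M²+3T²) = √(4×(1.060×10^7)² + 3×(1.220×10^7)²) = 2.993×10^7 N·mm.
d³ = 16×2.993×10^7/(π×290.7) = 524300 mm³.
d = 80.64 mm.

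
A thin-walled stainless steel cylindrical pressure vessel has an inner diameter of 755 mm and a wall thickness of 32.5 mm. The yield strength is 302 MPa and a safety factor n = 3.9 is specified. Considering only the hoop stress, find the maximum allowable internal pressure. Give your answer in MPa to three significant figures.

σ_allow = 302/3.9 = 77.44 MPa.
σ_h = pD/(2t) → p_allow = 2σ_allow t/D = 2×77.44×32.5/755 = 6.667 MPa.

p_allow = 6.67 MPa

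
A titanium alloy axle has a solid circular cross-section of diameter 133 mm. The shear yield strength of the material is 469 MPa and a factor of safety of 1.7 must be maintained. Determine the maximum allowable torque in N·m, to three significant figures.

T_allow = 1.27×10^5 N·m

τ_allow = 469/1.7 = 275.9 MPa.
For a solid shaft T_allow = τ_allow·πd³/16; πd³/16 = π×133³/16 = 461900 mm³.
T_allow = 275.9×461900 = 1.274×10^8 N·mm = 127400 N·m.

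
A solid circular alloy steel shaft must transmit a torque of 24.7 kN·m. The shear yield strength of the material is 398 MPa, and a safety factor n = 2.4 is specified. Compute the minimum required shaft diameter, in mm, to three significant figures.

Allowable shear stress τ_allow = 398/2.4 = 165.8 MPa.
For a solid shaft τ = 16T/(πd³), so d³ = 16T/(π τ_allow) = 16×2.4700×10^7/(π×165.8) = 758600 mm³.
d = (758600)^(1/3) = 91.20 mm.

d = 91.2 mm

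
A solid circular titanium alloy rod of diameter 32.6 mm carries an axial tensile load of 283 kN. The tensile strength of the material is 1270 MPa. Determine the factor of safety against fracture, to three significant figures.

n = 3.75

A = πd²/4 = 834.7 mm².
σ = F/A = 283000/834.7 = 339.0 MPa.
n = 1270/339.0 = 3.746.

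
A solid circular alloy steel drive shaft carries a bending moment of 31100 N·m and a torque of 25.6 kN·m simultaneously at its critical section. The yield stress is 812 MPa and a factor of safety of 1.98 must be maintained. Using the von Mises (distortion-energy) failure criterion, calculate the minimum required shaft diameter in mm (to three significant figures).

d = 98.3 mm

σ_allow = σ_y/n = 812/1.98 = 410.1 MPa.
For a solid shaft σ_b = 32M/(πd³) and τ = 16T/(πd³), so the von Mises stress is σ' = (16/πd³)·√(4M²+3T²).
√(4M²+3T²) = √(4×(3.110×10^7)² + 3×(2.560×10^7)²) = 7.639×10^7 N·mm.
d³ = 16×7.639×10^7/(π×410.1) = 948600 mm³.
d = 98.26 mm.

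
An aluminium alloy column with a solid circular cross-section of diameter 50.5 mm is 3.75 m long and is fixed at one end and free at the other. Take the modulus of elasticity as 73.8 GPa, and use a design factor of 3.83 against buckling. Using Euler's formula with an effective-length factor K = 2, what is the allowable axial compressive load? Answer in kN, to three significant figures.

I = πd⁴/64 = π×50.5⁴/64 = 319300 mm⁴.
Effective length L_e = KL = 2×3.75 m = 7500 mm.
Euler critical load P_cr = π²EI/L_e² = π²×73800×319300/7500² = 4134 N.
P_allow = P_cr/n = 4134/3.83 = 1079 N.

P_allow = 1.08 kN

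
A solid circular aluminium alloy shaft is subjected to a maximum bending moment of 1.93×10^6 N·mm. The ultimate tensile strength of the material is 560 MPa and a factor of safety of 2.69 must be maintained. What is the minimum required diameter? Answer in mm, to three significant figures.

σ_allow = 560/2.69 = 208.2 MPa.
For a solid circular section σ = 32M/(πd³), so d³ = 32M/(π σ_allow) = 32×1930000/(π×208.2) = 94430 mm³.
d = 45.54 mm.

d = 45.5 mm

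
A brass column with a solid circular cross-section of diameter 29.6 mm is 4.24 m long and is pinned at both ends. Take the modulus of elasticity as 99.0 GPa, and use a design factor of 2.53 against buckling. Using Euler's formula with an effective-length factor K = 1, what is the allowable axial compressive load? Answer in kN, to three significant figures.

I = πd⁴/64 = π×29.6⁴/64 = 37680 mm⁴.
Effective length L_e = KL = 1×4.24 m = 4240 mm.
Euler critical load P_cr = π²EI/L_e² = π²×99000×37680/4240² = 2048 N.
P_allow = P_cr/n = 2048/2.53 = 809.5 N.

P_allow = 0.810 kN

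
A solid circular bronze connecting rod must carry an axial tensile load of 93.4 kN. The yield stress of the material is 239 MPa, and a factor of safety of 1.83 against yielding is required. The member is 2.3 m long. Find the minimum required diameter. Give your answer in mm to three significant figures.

d = 30.2 mm

Allowable stress σ_allow = 239/1.83 = 130.6 MPa.
Required area A = F/σ_allow = 93400/130.6 = 715.2 mm².
A = πd²/4 → d = √(4A/π) = 30.18 mm.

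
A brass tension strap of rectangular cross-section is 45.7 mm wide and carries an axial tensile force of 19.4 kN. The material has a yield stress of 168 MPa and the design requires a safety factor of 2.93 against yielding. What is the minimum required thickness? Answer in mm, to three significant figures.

σ_allow = 168/2.93 = 57.34 MPa.
Required area A = F/σ_allow = 19400/57.34 = 338.3 mm².
t = A/w = 338.3/45.7 = 7.404 mm.

t = 7.40 mm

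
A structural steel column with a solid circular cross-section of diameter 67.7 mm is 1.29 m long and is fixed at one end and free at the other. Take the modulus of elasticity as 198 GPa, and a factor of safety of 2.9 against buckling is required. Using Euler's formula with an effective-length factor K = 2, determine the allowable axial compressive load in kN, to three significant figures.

P_allow = 104 kN

I = πd⁴/64 = π×67.7⁴/64 = 1.031×10^6 mm⁴.
Effective length L_e = KL = 2×1.29 m = 2580 mm.
Euler critical load P_cr = π²EI/L_e² = π²×198000×1.031×10^6/2580² = 302700 N.
P_allow = P_cr/n = 302700/2.9 = 104400 N.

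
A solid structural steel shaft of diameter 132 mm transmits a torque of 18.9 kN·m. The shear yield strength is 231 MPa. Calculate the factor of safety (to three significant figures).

n = 5.52

τ = 16T/(πd³) = 16×1.8900×10^7/(π×132³) = 41.85 MPa.
n = τ_limit/τ = 231/41.85 = 5.520.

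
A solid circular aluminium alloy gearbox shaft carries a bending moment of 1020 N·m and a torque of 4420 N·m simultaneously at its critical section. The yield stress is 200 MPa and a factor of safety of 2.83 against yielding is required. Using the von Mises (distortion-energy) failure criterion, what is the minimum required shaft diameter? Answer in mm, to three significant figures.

d = 83.0 mm

σ_allow = σ_y/n = 200/2.83 = 70.67 MPa.
For a solid shaft σ_b = 32M/(πd³) and τ = 16T/(πd³), so the von Mises stress is σ' = (16/πd³)·√(4M²+3T²).
√(4M²+3T²) = √(4×(1.020×10^6)² + 3×(4.420×10^6)²) = 7.923×10^6 N·mm.
d³ = 16×7.923×10^6/(π×70.67) = 571000 mm³.
d = 82.96 mm.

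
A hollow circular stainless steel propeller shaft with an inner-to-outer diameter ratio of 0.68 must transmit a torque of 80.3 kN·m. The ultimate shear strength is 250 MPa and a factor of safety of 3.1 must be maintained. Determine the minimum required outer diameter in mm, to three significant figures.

τ_allow = 250/3.1 = 80.65 MPa.
For a hollow shaft τ = 16T/[πd_o³(1−k⁴)] with k = 0.68, so 1−k⁴ = 0.7862.
d_o³ = 16T/[π τ_allow (1−k⁴)] = 16×8.0300×10^7/(π×80.65×0.7862) = 6.450×10^6 mm³.
d_o = 186.1 mm.

d_o = 186 mm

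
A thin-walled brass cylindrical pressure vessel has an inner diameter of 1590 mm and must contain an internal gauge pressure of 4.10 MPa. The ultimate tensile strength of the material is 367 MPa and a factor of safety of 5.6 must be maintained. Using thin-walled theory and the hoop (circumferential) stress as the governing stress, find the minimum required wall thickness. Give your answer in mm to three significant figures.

σ_allow = 367/5.6 = 65.54 MPa.
Hoop stress σ_h = pD/(2t), so t = pD/(2σ_allow) = 4.10×1590/(2×65.54) = 49.74 mm.

t = 49.7 mm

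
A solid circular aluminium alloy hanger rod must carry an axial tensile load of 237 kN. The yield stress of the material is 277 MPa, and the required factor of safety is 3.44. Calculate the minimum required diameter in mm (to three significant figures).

Allowable stress σ_allow = 277/3.44 = 80.52 MPa.
Required area A = F/σ_allow = 237000/80.52 = 2943 mm².
A = πd²/4 → d = √(4A/π) = 61.22 mm.

d = 61.2 mm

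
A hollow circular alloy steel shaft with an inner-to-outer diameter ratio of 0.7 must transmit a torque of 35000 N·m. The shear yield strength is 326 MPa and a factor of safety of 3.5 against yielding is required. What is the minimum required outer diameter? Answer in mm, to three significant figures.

d_o = 136 mm

τ_allow = 326/3.5 = 93.14 MPa.
For a hollow shaft τ = 16T/[πd_o³(1−k⁴)] with k = 0.7, so 1−k⁴ = 0.7599.
d_o³ = 16T/[π τ_allow (1−k⁴)] = 16×3.5000×10^7/(π×93.14×0.7599) = 2.518×10^6 mm³.
d_o = 136.1 mm.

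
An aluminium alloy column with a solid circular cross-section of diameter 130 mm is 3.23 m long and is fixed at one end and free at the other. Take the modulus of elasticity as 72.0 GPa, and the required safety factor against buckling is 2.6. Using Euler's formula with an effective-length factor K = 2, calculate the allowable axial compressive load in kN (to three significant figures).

P_allow = 91.8 kN

I = πd⁴/64 = π×130⁴/64 = 1.402×10^7 mm⁴.
Effective length L_e = KL = 2×3.23 m = 6460 mm.
Euler critical load P_cr = π²EI/L_e² = π²×72000×1.402×10^7/6460² = 238700 N.
P_allow = P_cr/n = 238700/2.6 = 91820 N.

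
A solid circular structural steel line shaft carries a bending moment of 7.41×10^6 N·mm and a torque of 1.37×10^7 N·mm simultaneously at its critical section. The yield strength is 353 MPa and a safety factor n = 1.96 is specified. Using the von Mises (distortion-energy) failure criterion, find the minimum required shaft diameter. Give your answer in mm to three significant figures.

d = 92.5 mm

σ_allow = σ_y/n = 353/1.96 = 180.1 MPa.
For a solid shaft σ_b = 32M/(πd³) and τ = 16T/(πd³), so the von Mises stress is σ' = (16/πd³)·√(4M²+3T²).
√(4M²+3T²) = √(4×(7.410×10^6)² + 3×(1.370×10^7)²) = 2.798×10^7 N·mm.
d³ = 16×2.798×10^7/(π×180.1) = 791100 mm³.
d = 92.49 mm.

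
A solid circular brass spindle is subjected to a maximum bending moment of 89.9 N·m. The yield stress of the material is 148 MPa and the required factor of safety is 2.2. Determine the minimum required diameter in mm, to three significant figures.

σ_allow = 148/2.2 = 67.27 MPa.
For a solid circular section σ = 32M/(πd³), so d³ = 32M/(π σ_allow) = 32×89900/(π×67.27) = 13610 mm³.
d = 23.88 mm.

d = 23.9 mm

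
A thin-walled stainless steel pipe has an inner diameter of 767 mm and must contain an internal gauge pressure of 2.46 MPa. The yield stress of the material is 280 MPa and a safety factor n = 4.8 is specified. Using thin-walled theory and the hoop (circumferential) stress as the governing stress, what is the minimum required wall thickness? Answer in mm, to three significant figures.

σ_allow = 280/4.8 = 58.33 MPa.
Hoop stress σ_h = pD/(2t), so t = pD/(2σ_allow) = 2.46×767/(2×58.33) = 16.17 mm.

t = 16.2 mm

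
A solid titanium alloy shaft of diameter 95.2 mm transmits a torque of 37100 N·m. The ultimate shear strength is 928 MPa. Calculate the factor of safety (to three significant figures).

τ = 16T/(πd³) = 16×3.7100×10^7/(π×95.2³) = 219.0 MPa.
n = τ_limit/τ = 928/219.0 = 4.238.

n = 4.24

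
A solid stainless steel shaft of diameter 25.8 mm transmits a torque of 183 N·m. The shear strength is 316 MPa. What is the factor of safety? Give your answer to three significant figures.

n = 5.82

τ = 16T/(πd³) = 16×183000/(π×25.8³) = 54.27 MPa.
n = τ_limit/τ = 316/54.27 = 5.823.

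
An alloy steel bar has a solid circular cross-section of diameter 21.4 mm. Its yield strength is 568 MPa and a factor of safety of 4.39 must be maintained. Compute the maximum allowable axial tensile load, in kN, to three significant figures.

F_allow = 46.5 kN

σ_allow = 568/4.39 = 129.4 MPa.
A = πd²/4 = π×21.4²/4 = 359.7 mm².
F_allow = σ_allow × A = 129.4×359.7 = 46540 N.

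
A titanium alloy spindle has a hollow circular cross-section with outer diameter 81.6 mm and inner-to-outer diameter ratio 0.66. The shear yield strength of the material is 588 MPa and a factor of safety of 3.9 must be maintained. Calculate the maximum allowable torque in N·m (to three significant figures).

τ_allow = 588/3.9 = 150.8 MPa.
For a hollow shaft T_allow = τ_allow·πd_o³(1−k⁴)/16 with 1−k⁴ = 0.8103, so πd_o³(1−k⁴)/16 = 86440 mm³.
T_allow = 150.8×86440 = 1.303×10^7 N·mm = 13030 N·m.

T_allow = 13000 N·m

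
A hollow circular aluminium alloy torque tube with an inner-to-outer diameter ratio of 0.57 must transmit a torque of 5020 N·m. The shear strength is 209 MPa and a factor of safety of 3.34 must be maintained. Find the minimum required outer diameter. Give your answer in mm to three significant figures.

τ_allow = 209/3.34 = 62.57 MPa.
For a hollow shaft τ = 16T/[πd_o³(1−k⁴)] with k = 0.57, so 1−k⁴ = 0.8944.
d_o³ = 16T/[π τ_allow (1−k⁴)] = 16×5020000/(π×62.57×0.8944) = 456800 mm³.
d_o = 77.01 mm.

d_o = 77.0 mm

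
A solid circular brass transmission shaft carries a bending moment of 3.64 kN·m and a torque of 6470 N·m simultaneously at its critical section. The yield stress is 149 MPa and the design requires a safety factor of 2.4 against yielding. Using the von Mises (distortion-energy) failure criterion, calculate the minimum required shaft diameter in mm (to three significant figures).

σ_allow = σ_y/n = 149/2.4 = 62.08 MPa.
For a solid shaft σ_b = 32M/(πd³) and τ = 16T/(πd³), so the von Mises stress is σ' = (16/πd³)·√(4M²+3T²).
√(4M²+3T²) = √(4×(3.640×10^6)² + 3×(6.470×10^6)²) = 1.336×10^7 N·mm.
d³ = 16×1.336×10^7/(π×62.08) = 1.096×10^6 mm³.
d = 103.1 mm.

d = 103 mm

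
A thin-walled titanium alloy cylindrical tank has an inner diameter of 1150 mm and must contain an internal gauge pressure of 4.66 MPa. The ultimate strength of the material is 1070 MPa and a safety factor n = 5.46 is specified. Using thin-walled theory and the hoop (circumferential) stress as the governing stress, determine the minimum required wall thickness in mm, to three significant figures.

σ_allow = 1070/5.46 = 196.0 MPa.
Hoop stress σ_h = pD/(2t), so t = pD/(2σ_allow) = 4.66×1150/(2×196.0) = 13.67 mm.

t = 13.7 mm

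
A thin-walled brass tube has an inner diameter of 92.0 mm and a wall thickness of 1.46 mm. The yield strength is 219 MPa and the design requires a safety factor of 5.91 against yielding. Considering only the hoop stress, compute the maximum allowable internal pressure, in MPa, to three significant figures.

σ_allow = 219/5.91 = 37.06 MPa.
σ_h = pD/(2t) → p_allow = 2σ_allow t/D = 2×37.06×1.46/92.0 = 1.176 MPa.

p_allow = 1.18 MPa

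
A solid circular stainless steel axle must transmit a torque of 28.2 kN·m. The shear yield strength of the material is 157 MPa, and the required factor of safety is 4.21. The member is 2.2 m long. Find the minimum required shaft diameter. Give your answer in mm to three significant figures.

d = 157 mm

Allowable shear stress τ_allow = 157/4.21 = 37.29 MPa.
For a solid shaft τ = 16T/(πd³), so d³ = 16T/(π τ_allow) = 16×2.8200×10^7/(π×37.29) = 3.851×10^6 mm³.
d = (3.851×10^6)^(1/3) = 156.7 mm.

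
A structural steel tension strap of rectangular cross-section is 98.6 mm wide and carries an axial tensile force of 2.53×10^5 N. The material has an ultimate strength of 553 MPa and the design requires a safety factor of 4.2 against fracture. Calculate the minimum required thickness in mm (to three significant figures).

t = 19.5 mm

σ_allow = 553/4.2 = 131.7 MPa.
Required area A = F/σ_allow = 253000/131.7 = 1922 mm².
t = A/w = 1922/98.6 = 19.49 mm.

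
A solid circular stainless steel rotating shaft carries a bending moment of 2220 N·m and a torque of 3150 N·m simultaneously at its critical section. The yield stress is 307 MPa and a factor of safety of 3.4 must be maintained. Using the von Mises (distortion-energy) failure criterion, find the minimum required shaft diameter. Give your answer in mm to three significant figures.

σ_allow = σ_y/n = 307/3.4 = 90.29 MPa.
For a solid shaft σ_b = 32M/(πd³) and τ = 16T/(πd³), so the von Mises stress is σ' = (16/πd³)·√(4M²+3T²).
√(4M²+3T²) = √(4×(2.220×10^6)² + 3×(3.150×10^6)²) = 7.034×10^6 N·mm.
d³ = 16×7.034×10^6/(π×90.29) = 396800 mm³.
d = 73.48 mm.

d = 73.5 mm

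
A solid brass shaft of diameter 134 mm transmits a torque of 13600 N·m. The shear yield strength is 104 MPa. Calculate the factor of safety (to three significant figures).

τ = 16T/(πd³) = 16×1.3600×10^7/(π×134³) = 28.79 MPa.
n = τ_limit/τ = 104/28.79 = 3.613.

n = 3.61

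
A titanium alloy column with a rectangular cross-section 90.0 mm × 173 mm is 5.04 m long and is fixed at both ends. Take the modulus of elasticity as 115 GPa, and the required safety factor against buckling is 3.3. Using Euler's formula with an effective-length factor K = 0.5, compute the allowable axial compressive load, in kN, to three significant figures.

P_allow = 569 kN

Buckling occurs about the weak axis: I_min = h·b³/12 = 173×90.0³/12 = 1.051×10^7 mm⁴ (b = 90.0 mm is the smaller dimension).
Effective length L_e = KL = 0.5×5.04 m = 2520 mm.
Euler critical load P_cr = π²EI/L_e² = π²×115000×1.051×10^7/2520² = 1.878×10^6 N.
P_allow = P_cr/n = 1.878×10^6/3.3 = 569200 N.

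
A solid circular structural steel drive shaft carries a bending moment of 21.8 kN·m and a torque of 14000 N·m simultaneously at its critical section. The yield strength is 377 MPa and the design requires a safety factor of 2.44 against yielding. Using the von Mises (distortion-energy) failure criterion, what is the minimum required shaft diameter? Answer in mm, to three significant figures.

d = 118 mm

σ_allow = σ_y/n = 377/2.44 = 154.5 MPa.
For a solid shaft σ_b = 32M/(πd³) and τ = 16T/(πd³), so the von Mises stress is σ' = (16/πd³)·√(4M²+3T²).
√(4M²+3T²) = √(4×(2.180×10^7)² + 3×(1.400×10^7)²) = 4.989×10^7 N·mm.
d³ = 16×4.989×10^7/(π×154.5) = 1.644×10^6 mm³.
d = 118.0 mm.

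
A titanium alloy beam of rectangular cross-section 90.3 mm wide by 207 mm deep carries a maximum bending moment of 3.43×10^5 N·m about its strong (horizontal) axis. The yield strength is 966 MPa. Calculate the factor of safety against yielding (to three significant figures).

n = 1.82

Section modulus S = bh²/6 = 90.3×207²/6 = 644900 mm³.
σ = M/S = 3.4300×10^8/644900 = 531.9 MPa.
n = 966/531.9 = 1.816.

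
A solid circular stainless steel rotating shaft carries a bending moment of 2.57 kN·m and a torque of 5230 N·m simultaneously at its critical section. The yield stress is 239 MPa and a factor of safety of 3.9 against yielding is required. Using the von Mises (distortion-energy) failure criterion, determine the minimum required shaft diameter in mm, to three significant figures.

d = 95.3 mm

σ_allow = σ_y/n = 239/3.9 = 61.28 MPa.
For a solid shaft σ_b = 32M/(πd³) and τ = 16T/(πd³), so the von Mises stress is σ' = (16/πd³)·√(4M²+3T²).
√(4M²+3T²) = √(4×(2.570×10^6)² + 3×(5.230×10^6)²) = 1.042×10^7 N·mm.
d³ = 16×1.042×10^7/(π×61.28) = 865600 mm³.
d = 95.30 mm.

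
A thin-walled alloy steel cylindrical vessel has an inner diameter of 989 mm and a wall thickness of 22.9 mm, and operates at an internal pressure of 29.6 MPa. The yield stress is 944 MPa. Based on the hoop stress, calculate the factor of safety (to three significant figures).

σ_h = pD/(2t) = 29.6×989/(2×22.9) = 639.2 MPa.
n = 944/639.2 = 1.477.

n = 1.48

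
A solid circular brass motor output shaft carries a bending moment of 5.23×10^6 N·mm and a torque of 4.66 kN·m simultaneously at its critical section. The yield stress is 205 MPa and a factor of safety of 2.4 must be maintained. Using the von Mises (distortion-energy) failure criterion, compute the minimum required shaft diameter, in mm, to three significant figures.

σ_allow = σ_y/n = 205/2.4 = 85.42 MPa.
For a solid shaft σ_b = 32M/(πd³) and τ = 16T/(πd³), so the von Mises stress is σ' = (16/πd³)·√(4M²+3T²).
√(4M²+3T²) = √(4×(5.230×10^6)² + 3×(4.660×10^6)²) = 1.321×10^7 N·mm.
d³ = 16×1.321×10^7/(π×85.42) = 787800 mm³.
d = 92.36 mm.

d = 92.4 mm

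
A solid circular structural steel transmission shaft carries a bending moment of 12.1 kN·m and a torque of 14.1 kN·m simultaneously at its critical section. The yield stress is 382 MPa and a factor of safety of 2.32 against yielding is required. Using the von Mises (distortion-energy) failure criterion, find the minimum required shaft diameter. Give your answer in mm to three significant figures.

d = 102 mm

σ_allow = σ_y/n = 382/2.32 = 164.7 MPa.
For a solid shaft σ_b = 32M/(πd³) and τ = 16T/(πd³), so the von Mises stress is σ' = (16/πd³)·√(4M²+3T²).
√(4M²+3T²) = √(4×(1.210×10^7)² + 3×(1.410×10^7)²) = 3.438×10^7 N·mm.
d³ = 16×3.438×10^7/(π×164.7) = 1.063×10^6 mm³.
d = 102.1 mm.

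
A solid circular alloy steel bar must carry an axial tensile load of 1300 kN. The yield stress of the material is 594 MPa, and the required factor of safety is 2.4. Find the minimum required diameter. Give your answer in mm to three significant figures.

d = 81.8 mm

Allowable stress σ_allow = 594/2.4 = 247.5 MPa.
Required area A = F/σ_allow = 1300000/247.5 = 5253 mm².
A = πd²/4 → d = √(4A/π) = 81.78 mm.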